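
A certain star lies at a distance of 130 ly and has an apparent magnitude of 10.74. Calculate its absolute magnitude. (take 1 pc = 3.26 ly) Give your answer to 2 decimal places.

M ≈ 7.74

d = 130 ly / 3.26 = 39.88 pc
5 log₁₀(d/10 pc) = 5 log₁₀(39.88) − 5 = 3.004
M = m − 5 log₁₀(d/10) = 10.74 − 3.004 = 7.736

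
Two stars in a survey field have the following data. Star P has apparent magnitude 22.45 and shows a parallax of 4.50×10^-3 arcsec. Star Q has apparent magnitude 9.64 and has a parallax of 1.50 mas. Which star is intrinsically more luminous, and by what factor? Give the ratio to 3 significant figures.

Star Q is more luminous, by a factor of 1.20×10^6.

Star P: d = 1/p = 1/4.50×10^-3″ = 222.2 pc
Star P: M = m − 5 log₁₀ d + 5 = 22.45 − 5·2.3468 + 5 = 15.716
Star Q: p = 1.50 mas = 1.50×10^-3″ → d = 1/p = 666.7 pc
Star Q: M = m − 5 log₁₀ d + 5 = 9.64 − 5·2.8239 + 5 = 0.520
ΔM = M_P − M_Q = 15.716 − (0.520) = 15.196; smaller M is more luminous → Star Q.
L ratio = 10^(0.4 |ΔM|) = 10^6.078 = 1.197×10^6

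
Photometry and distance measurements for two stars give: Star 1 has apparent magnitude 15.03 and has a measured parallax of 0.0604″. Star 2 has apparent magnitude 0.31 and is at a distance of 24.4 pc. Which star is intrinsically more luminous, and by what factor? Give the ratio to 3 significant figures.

Star 2 is more luminous, by a factor of 1.68×10^6.

Star 1: d = 1/p = 1/0.0604″ = 16.56 pc
Star 1: M = m − 5 log₁₀ d + 5 = 15.03 − 5·1.2190 + 5 = 13.935
Star 2: M = m − 5 log₁₀ d + 5 = 0.31 − 5·1.3874 + 5 = -1.627
ΔM = M_1 − M_2 = 13.935 − (-1.627) = 15.562; smaller M is more luminous → Star 2.
L ratio = 10^(0.4 |ΔM|) = 10^6.225 = 1.678×10^6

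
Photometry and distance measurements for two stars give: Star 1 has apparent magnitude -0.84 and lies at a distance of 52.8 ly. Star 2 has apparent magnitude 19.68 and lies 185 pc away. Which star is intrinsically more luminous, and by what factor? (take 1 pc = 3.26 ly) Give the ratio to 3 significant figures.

Star 1 is more luminous, by a factor of 1.24×10^6.

Star 1: d = 52.8 ly / 3.26 = 16.20 pc
Star 1: M = m − 5 log₁₀ d + 5 = -0.84 − 5·1.2094 + 5 = -1.887
Star 2: M = m − 5 log₁₀ d + 5 = 19.68 − 5·2.2672 + 5 = 13.344
ΔM = M_1 − M_2 = -1.887 − (13.344) = -15.231; smaller M is more luminous → Star 1.
L ratio = 10^(0.4 |ΔM|) = 10^6.092 = 1.237×10^6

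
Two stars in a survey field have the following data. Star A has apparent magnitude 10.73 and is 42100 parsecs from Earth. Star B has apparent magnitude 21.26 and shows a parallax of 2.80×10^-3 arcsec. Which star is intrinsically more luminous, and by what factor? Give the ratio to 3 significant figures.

Star A is more luminous, by a factor of 2.26×10^8.

Star A: M = m − 5 log₁₀ d + 5 = 10.73 − 5·4.6243 + 5 = -7.391
Star B: d = 1/p = 1/2.80×10^-3″ = 357.1 pc
Star B: M = m − 5 log₁₀ d + 5 = 21.26 − 5·2.5528 + 5 = 13.496
ΔM = M_A − M_B = -7.391 − (13.496) = -20.887; smaller M is more luminous → Star A.
L ratio = 10^(0.4 |ΔM|) = 10^8.355 = 2.264×10^8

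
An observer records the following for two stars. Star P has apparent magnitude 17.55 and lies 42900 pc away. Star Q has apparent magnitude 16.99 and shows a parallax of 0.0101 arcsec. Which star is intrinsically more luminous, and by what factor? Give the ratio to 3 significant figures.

Star P: M = m − 5 log₁₀ d + 5 = 17.55 − 5·4.6325 + 5 = -0.612
Star Q: d = 1/p = 1/0.0101″ = 99.01 pc
Star Q: M = m − 5 log₁₀ d + 5 = 16.99 − 5·1.9957 + 5 = 12.012
ΔM = M_P − M_Q = -0.612 − (12.012) = -12.624; smaller M is more luminous → Star P.
L ratio = 10^(0.4 |ΔM|) = 10^5.050 = 112100

Star P is more luminous, by a factor of 112000.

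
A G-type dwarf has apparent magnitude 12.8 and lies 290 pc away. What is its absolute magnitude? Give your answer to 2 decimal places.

M ≈ 5.49

5 log₁₀(d/10 pc) = 5 log₁₀(290.0) − 5 = 7.312
M = m − 5 log₁₀(d/10) = 12.8 − 7.312 = 5.488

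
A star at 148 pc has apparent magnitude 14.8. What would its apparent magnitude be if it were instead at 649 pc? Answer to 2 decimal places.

Flux ∝ 1/d², so Δm = 5 log₁₀(d₂/d₁) = 5 log₁₀(649/148) = 3.210
m₂ = m₁ + Δm = 14.8 + (3.210) = 18.010

m ≈ 18.01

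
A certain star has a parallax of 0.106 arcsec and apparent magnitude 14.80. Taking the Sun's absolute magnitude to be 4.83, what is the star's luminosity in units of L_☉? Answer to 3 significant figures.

L/L_☉ ≈ 9.15×10^-5

d = 1/p = 1/0.106″ = 9.434 pc
M = m − 5 log₁₀ d + 5 = 14.80 − 5·0.9747 + 5 = 14.927
M − M_☉ = 14.927 − 4.83 = 10.097
L/L_☉ = 10^(−0.4 × 10.097) = 9.149×10^-5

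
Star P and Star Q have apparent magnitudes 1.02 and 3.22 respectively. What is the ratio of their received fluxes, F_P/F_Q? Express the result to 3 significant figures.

F_P/F_Q ≈ 7.59

Δm = 1.02 − (3.22) = -2.20
Flux ratio = 10^(−0.4 Δm) = 10^(−0.4 × -2.20) = 10^0.880 = 7.586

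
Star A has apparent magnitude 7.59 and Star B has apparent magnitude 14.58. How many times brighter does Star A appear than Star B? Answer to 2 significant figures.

630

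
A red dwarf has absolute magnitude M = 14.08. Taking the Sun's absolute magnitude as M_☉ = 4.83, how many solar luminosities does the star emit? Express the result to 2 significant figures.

M − M_☉ = 14.08 − 4.83 = 9.250
L/L_☉ = 10^(−0.4 (M − M_☉)) = 10^-3.700 = 1.995×10^-4

L/L_☉ ≈ 2.0×10^-4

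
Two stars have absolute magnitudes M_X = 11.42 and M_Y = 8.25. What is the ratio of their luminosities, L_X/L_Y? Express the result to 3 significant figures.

ΔM = M_X − M_Y = 3.17
L_X/L_Y = 10^(−0.4 ΔM) = 10^-1.268 = 0.05395

L_X/L_Y ≈ 0.0540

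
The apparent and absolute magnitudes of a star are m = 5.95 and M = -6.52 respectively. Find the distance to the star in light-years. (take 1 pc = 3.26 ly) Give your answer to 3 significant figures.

d ≈ 10200 ly

Distance modulus: m − M = 5.95 − (-6.52) = 12.470
m − M = 5 log₁₀ d − 5
log₁₀ d = (m − M)/5 + 1 = 3.4940
d = 10^3.4940 = 3119 pc
= 10170 ly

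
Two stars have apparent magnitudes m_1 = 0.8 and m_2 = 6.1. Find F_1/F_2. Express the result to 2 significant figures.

F_1/F_2 ≈ 130

Magnitude difference = -5.3
Flux ratio = 10^(−0.4 Δm) = 10^(−0.4 × -5.3) = 10^2.120 = 131.8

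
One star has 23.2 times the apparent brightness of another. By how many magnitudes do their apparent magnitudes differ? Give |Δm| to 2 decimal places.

Pogson: Δm = −2.5 log₁₀(ratio) = −2.5 log₁₀(23.2) = −2.5 × 1.3655 = -3.414

|Δm| ≈ 3.41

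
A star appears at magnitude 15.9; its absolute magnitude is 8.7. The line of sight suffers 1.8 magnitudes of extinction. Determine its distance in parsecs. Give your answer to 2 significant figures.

d ≈ 120 pc

m − M = 5 log₁₀(d/10 pc) + A  ⇒  15.9 − (8.7) − 1.8 = 5 log₁₀(d/10)
5.400 = 5 log₁₀(d/10)
log₁₀ d = (m − M − A)/5 + 1 = 2.0800
d = 10^2.0800 = 120.2 pc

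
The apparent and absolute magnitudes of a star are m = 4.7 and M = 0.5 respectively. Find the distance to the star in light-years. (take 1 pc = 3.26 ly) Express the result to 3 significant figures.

d ≈ 226 ly

Distance modulus: m − M = 4.7 − (0.5) = 4.200
m − M = 5 log₁₀ d − 5
log₁₀ d = (m − M)/5 + 1 = 1.8400
d = 10^1.8400 = 69.18 pc
= 225.5 ly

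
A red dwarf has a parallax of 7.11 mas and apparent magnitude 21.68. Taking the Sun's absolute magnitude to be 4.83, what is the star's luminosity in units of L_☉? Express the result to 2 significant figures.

L/L_☉ ≈ 3.6×10^-5

d = 1/p = 1000/7.11 mas = 140.6 pc
M = m − 5 log₁₀ d + 5 = 21.68 − 5·2.1481 + 5 = 15.939
M − M_☉ = 15.939 − 4.83 = 11.109
L/L_☉ = 10^(−0.4 × 11.109) = 3.600×10^-5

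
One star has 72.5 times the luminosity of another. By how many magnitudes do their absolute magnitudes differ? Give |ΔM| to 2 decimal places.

Pogson: ΔM = −2.5 log₁₀(ratio) = −2.5 log₁₀(72.5) = −2.5 × 1.8603 = -4.651

|ΔM| ≈ 4.65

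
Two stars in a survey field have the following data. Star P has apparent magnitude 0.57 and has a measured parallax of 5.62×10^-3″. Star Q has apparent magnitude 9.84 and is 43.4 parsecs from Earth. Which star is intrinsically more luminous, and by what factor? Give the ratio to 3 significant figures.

Star P: d = 1/p = 1/5.62×10^-3″ = 177.9 pc
Star P: M = m − 5 log₁₀ d + 5 = 0.57 − 5·2.2503 + 5 = -5.681
Star Q: M = m − 5 log₁₀ d + 5 = 9.84 − 5·1.6375 + 5 = 6.653
ΔM = M_P − M_Q = -5.681 − (6.653) = -12.334; smaller M is more luminous → Star P.
L ratio = 10^(0.4 |ΔM|) = 10^4.934 = 85810

Star P is more luminous, by a factor of 85800.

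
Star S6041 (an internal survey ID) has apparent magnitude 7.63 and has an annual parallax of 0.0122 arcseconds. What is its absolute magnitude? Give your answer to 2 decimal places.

M ≈ 3.06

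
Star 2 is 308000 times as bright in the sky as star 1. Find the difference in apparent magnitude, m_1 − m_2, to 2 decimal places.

Pogson: Δm = −2.5 log₁₀(ratio) = −2.5 log₁₀(308000) = −2.5 × 5.4886 = -13.721
Star 2 is brighter so has the smaller magnitude: m_1 − m_2 is positive.

m_1 − m_2 ≈ 13.72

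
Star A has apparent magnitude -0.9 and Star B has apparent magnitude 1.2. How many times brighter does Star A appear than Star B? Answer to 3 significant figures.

Magnitude difference = -2.1
Flux ratio = 10^(−0.4 Δm) = 10^(−0.4 × -2.1) = 10^0.840 = 6.918

6.92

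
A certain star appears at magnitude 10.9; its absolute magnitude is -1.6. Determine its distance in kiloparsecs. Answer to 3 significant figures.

μ = m − M = 12.500
m − M = 5 log₁₀ d − 5
log₁₀ d = (m − M)/5 + 1 = 3.5000
d = 10^3.5000 = 3162 pc
= 3.162 kpc

d ≈ 3.16 kpc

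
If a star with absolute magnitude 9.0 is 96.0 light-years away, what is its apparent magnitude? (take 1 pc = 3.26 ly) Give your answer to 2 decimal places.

m ≈ 11.35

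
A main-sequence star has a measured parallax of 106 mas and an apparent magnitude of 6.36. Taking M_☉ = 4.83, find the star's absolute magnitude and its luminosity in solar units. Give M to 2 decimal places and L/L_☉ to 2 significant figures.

M ≈ 6.49; L/L_☉ ≈ 0.22

d = 1/p = 1000/106 mas = 9.434 pc
M = m − 5 log₁₀ d + 5 = 6.36 − 5·0.9747 + 5 = 6.487
M − M_☉ = 6.487 − 4.83 = 1.657
L/L_☉ = 10^(−0.4 × 1.657) = 0.2175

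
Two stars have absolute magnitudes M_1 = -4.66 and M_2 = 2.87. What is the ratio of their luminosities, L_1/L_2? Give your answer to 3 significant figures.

ΔM = M_1 − M_2 = -7.53
L_1/L_2 = 10^(−0.4 ΔM) = 10^3.012 = 1028

L_1/L_2 ≈ 1030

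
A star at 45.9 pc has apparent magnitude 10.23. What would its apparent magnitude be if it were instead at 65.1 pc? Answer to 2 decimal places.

m ≈ 10.99

Flux ∝ 1/d², so Δm = 5 log₁₀(d₂/d₁) = 5 log₁₀(65.1/45.9) = 0.759
m₂ = m₁ + Δm = 10.23 + (0.759) = 10.989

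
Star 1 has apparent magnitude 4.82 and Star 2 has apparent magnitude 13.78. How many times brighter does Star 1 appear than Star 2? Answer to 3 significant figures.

3840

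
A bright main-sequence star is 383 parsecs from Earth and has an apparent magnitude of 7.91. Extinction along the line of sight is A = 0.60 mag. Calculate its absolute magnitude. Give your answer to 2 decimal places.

5 log₁₀(d/10 pc) = 5 log₁₀(383.0) − 5 = 7.916
M = m − 5 log₁₀(d/10) − A = 7.91 − 7.916 − 0.60 = -0.606

M ≈ -0.61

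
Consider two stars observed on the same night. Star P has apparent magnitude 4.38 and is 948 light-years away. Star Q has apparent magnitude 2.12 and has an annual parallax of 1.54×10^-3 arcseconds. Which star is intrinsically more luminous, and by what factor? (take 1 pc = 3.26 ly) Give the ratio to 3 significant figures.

Star Q is more luminous, by a factor of 40.0.

Star P: d = 948 ly / 3.26 = 290.8 pc
Star P: M = m − 5 log₁₀ d + 5 = 4.38 − 5·2.4636 + 5 = -2.938
Star Q: d = 1/p = 1/1.54×10^-3″ = 649.4 pc
Star Q: M = m − 5 log₁₀ d + 5 = 2.12 − 5·2.8125 + 5 = -6.942
ΔM = M_P − M_Q = -2.938 − (-6.942) = 4.004; smaller M is more luminous → Star Q.
L ratio = 10^(0.4 |ΔM|) = 10^1.602 = 39.97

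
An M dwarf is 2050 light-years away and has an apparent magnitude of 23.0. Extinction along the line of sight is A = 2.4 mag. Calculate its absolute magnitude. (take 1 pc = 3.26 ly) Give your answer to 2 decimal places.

d = 2050 ly / 3.26 = 628.8 pc
5 log₁₀(d/10 pc) = 5 log₁₀(628.8) − 5 = 8.993
M = m − 5 log₁₀(d/10) − A = 23.0 − 8.993 − 2.4 = 11.607

M ≈ 11.61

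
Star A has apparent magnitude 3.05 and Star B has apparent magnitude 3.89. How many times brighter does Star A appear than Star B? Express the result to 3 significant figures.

2.17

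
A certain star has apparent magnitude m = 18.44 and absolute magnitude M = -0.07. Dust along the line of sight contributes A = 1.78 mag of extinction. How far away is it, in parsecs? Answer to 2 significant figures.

d ≈ 22000 pc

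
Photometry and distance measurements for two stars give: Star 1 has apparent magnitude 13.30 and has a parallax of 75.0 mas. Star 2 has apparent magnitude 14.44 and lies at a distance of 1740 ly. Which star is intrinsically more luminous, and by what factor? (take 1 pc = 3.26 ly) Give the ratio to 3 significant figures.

Star 2 is more luminous, by a factor of 561.

Star 1: p = 75.0 mas = 0.0750″ → d = 1/p = 13.33 pc
Star 1: M = m − 5 log₁₀ d + 5 = 13.30 − 5·1.1249 + 5 = 12.675
Star 2: d = 1740 ly / 3.26 = 533.7 pc
Star 2: M = m − 5 log₁₀ d + 5 = 14.44 − 5·2.7273 + 5 = 5.803
ΔM = M_1 − M_2 = 12.675 − (5.803) = 6.872; smaller M is more luminous → Star 2.
L ratio = 10^(0.4 |ΔM|) = 10^2.749 = 560.8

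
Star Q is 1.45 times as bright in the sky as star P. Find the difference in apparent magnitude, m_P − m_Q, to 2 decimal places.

m_P − m_Q ≈ 0.40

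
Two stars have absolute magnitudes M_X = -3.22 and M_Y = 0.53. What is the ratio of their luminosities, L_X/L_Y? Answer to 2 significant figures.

L_X/L_Y ≈ 32

ΔM = M_X − M_Y = -3.75
L_X/L_Y = 10^(−0.4 ΔM) = 10^1.500 = 31.62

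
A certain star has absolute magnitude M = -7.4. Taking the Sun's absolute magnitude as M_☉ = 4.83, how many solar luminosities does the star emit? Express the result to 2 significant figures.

L/L_☉ ≈ 78000

M − M_☉ = -7.4 − 4.83 = -12.230
L/L_☉ = 10^(−0.4 (M − M_☉)) = 10^4.892 = 77980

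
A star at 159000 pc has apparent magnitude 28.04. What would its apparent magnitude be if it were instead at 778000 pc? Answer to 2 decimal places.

Flux ∝ 1/d², so Δm = 5 log₁₀(d₂/d₁) = 5 log₁₀(778000/159000) = 3.448
m₂ = m₁ + Δm = 28.04 + (3.448) = 31.488

m ≈ 31.49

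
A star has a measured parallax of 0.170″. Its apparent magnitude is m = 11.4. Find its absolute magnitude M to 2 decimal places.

d = 1/p = 1/0.170″ = 5.882 pc
5 log₁₀(d/10 pc) = 5 log₁₀(5.882) − 5 = -1.152
M = m − 5 log₁₀(d/10) = 11.4 + 1.152 = 12.552

M ≈ 12.55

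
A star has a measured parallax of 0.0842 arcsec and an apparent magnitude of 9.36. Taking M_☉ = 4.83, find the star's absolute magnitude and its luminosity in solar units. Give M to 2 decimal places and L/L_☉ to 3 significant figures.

M ≈ 8.99; L/L_☉ ≈ 0.0217

d = 1/p = 1/0.0842″ = 11.88 pc
M = m − 5 log₁₀ d + 5 = 9.36 − 5·1.0747 + 5 = 8.987
M − M_☉ = 8.987 − 4.83 = 4.157
L/L_☉ = 10^(−0.4 × 4.157) = 0.02175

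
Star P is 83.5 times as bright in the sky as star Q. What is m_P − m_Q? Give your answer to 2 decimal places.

m_P − m_Q ≈ -4.80

Pogson: Δm = −2.5 log₁₀(ratio) = −2.5 log₁₀(83.5) = −2.5 × 1.9217 = -4.804
Star P is brighter, so it has the smaller magnitude: the difference is negative.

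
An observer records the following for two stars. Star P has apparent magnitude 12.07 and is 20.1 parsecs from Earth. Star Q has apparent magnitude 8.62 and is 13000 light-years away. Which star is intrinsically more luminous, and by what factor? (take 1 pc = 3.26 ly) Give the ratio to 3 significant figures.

Star P: M = m − 5 log₁₀ d + 5 = 12.07 − 5·1.3032 + 5 = 10.554
Star Q: d = 13000 ly / 3.26 = 3988 pc
Star Q: M = m − 5 log₁₀ d + 5 = 8.62 − 5·3.6007 + 5 = -4.384
ΔM = M_P − M_Q = 10.554 − (-4.384) = 14.938; smaller M is more luminous → Star Q.
L ratio = 10^(0.4 |ΔM|) = 10^5.975 = 944200

Star Q is more luminous, by a factor of 944000.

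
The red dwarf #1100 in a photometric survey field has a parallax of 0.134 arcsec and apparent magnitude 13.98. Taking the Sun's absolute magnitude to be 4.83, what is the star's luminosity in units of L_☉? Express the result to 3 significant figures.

L/L_☉ ≈ 1.22×10^-4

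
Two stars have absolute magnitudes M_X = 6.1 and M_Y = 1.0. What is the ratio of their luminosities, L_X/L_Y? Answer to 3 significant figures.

L_X/L_Y ≈ 9.12×10^-3

ΔM = M_X − M_Y = 5.1
L_X/L_Y = 10^(−0.4 ΔM) = 10^-2.040 = 9.120×10^-3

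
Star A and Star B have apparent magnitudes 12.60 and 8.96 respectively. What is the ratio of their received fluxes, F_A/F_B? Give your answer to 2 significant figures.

Magnitude difference = 3.64
Flux ratio = 10^(−0.4 Δm) = 10^(−0.4 × 3.64) = 10^-1.456 = 0.03499

F_A/F_B ≈ 0.035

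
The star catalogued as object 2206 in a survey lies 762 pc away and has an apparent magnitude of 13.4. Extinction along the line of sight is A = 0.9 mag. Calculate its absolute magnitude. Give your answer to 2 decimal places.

M ≈ 3.09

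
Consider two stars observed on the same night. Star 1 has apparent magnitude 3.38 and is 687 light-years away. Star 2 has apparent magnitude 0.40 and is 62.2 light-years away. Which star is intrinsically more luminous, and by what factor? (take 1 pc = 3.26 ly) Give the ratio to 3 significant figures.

Star 1 is more luminous, by a factor of 7.84.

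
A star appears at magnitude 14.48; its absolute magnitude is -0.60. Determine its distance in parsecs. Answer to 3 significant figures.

μ = m − M = 15.080
m − M = 5 log₁₀ d − 5
log₁₀ d = (m − M)/5 + 1 = 4.0160
d = 10^4.0160 = 10380 pc

d ≈ 10400 pc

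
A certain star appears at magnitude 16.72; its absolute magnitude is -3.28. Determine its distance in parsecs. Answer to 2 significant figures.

d ≈ 100000 pc

μ = m − M = 20.000
m − M = 5 log₁₀ d − 5
log₁₀ d = (m − M)/5 + 1 = 5.0000
d = 10^5.0000 = 100000 pc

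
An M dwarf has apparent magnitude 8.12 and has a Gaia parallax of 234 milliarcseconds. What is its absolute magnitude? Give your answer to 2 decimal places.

p = 234 mas = 0.234″ → d = 1/p = 4.274 pc
5 log₁₀(d/10 pc) = 5 log₁₀(4.274) − 5 = -1.846
M = m − 5 log₁₀(d/10) = 8.12 + 1.846 = 9.966

M ≈ 9.97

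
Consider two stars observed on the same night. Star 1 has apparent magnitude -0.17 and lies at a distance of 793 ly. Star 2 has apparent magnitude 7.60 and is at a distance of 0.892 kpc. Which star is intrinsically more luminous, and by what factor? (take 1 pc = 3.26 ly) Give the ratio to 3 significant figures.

Star 1 is more luminous, by a factor of 95.4.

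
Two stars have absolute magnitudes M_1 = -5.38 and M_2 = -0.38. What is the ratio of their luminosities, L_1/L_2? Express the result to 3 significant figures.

L_1/L_2 ≈ 100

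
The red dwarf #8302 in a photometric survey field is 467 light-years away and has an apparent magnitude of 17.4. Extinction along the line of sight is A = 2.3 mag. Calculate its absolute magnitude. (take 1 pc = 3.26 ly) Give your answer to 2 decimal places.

M ≈ 9.32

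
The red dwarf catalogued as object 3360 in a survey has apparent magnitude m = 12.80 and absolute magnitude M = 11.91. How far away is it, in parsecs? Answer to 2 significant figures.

μ = m − M = 0.890
m − M = 5 log₁₀ d − 5
log₁₀ d = (m − M)/5 + 1 = 1.1780
d = 10^1.1780 = 15.07 pc

d ≈ 15 pc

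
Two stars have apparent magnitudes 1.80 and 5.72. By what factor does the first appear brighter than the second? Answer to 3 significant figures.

37.0

Δm = 1.80 − (5.72) = -3.92
Flux ratio = 10^(−0.4 Δm) = 10^(−0.4 × -3.92) = 10^1.568 = 36.98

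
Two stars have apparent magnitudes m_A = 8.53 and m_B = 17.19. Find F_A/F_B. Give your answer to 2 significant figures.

Magnitude difference = -8.66
Flux ratio = 10^(−0.4 Δm) = 10^(−0.4 × -8.66) = 10^3.464 = 2911

F_A/F_B ≈ 2900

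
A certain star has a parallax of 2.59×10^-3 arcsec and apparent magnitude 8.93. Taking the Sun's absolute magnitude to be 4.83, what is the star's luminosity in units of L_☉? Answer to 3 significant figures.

L/L_☉ ≈ 34.2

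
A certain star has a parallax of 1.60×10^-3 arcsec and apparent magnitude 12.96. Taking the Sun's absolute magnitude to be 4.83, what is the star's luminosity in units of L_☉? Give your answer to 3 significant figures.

L/L_☉ ≈ 2.19

d = 1/p = 1/1.60×10^-3″ = 625.0 pc
M = m − 5 log₁₀ d + 5 = 12.96 − 5·2.7959 + 5 = 3.981
M − M_☉ = 3.981 − 4.83 = -0.849
L/L_☉ = 10^(−0.4 × -0.849) = 2.187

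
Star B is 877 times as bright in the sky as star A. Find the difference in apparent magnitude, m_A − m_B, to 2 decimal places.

m_A − m_B ≈ 7.36

Pogson: Δm = −2.5 log₁₀(ratio) = −2.5 log₁₀(877) = −2.5 × 2.9430 = -7.357
Star B is brighter so has the smaller magnitude: m_A − m_B is positive.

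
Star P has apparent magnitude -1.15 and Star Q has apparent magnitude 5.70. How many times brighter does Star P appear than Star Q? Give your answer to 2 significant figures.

550

Δm = -1.15 − (5.70) = -6.85
Flux ratio = 10^(−0.4 Δm) = 10^(−0.4 × -6.85) = 10^2.740 = 549.5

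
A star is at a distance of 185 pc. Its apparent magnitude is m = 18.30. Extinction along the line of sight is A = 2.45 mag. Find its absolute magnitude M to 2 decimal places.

5 log₁₀(d/10 pc) = 5 log₁₀(185.0) − 5 = 6.336
M = m − 5 log₁₀(d/10) − A = 18.30 − 6.336 − 2.45 = 9.514

M ≈ 9.51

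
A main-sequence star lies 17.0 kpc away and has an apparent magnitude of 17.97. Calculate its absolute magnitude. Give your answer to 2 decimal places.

d = 17.0 kpc = 17000 pc
5 log₁₀(d/10 pc) = 5 log₁₀(17000) − 5 = 16.152
M = m − 5 log₁₀(d/10) = 17.97 − 16.152 = 1.818

M ≈ 1.82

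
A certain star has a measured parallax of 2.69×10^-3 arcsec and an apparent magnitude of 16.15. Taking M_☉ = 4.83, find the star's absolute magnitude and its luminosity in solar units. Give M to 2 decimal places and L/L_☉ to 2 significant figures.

d = 1/p = 1/2.69×10^-3″ = 371.7 pc
M = m − 5 log₁₀ d + 5 = 16.15 − 5·2.5702 + 5 = 8.299
M − M_☉ = 8.299 − 4.83 = 3.469
L/L_☉ = 10^(−0.4 × 3.469) = 0.04097

M ≈ 8.30; L/L_☉ ≈ 0.041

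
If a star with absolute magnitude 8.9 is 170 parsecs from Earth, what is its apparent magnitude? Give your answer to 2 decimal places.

m ≈ 15.05

m = M + 5 log₁₀ d − 5 = 8.9 + 5·2.2304 − 5 = 15.052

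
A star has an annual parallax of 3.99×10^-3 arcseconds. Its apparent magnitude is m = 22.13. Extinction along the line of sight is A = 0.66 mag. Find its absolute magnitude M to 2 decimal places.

d = 1/p = 1/3.99×10^-3″ = 250.6 pc
5 log₁₀(d/10 pc) = 5 log₁₀(250.6) − 5 = 6.995
M = m − 5 log₁₀(d/10) − A = 22.13 − 6.995 − 0.66 = 14.475

M ≈ 14.47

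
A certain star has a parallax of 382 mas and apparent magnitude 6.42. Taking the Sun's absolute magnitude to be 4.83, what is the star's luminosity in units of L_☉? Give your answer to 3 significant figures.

L/L_☉ ≈ 0.0158

d = 1/p = 1000/382 mas = 2.618 pc
M = m − 5 log₁₀ d + 5 = 6.42 − 5·0.4179 + 5 = 9.330
M − M_☉ = 9.330 − 4.83 = 4.500
L/L_☉ = 10^(−0.4 × 4.500) = 0.01584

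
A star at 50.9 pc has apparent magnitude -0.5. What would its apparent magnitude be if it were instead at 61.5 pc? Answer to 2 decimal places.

Flux ∝ 1/d², so Δm = 5 log₁₀(d₂/d₁) = 5 log₁₀(61.5/50.9) = 0.411
m₂ = m₁ + Δm = -0.5 + (0.411) = -0.089

m ≈ -0.09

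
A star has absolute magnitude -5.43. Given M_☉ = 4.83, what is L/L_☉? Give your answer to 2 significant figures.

L/L_☉ ≈ 13000

M − M_☉ = -5.43 − 4.83 = -10.260
L/L_☉ = 10^(−0.4 (M − M_☉)) = 10^4.104 = 12710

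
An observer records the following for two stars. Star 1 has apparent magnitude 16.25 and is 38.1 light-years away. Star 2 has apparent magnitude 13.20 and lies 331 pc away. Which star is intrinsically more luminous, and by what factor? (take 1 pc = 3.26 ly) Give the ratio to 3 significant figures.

Star 1: d = 38.1 ly / 3.26 = 11.69 pc
Star 1: M = m − 5 log₁₀ d + 5 = 16.25 − 5·1.0677 + 5 = 15.911
Star 2: M = m − 5 log₁₀ d + 5 = 13.20 − 5·2.5198 + 5 = 5.601
ΔM = M_1 − M_2 = 15.911 − (5.601) = 10.311; smaller M is more luminous → Star 2.
L ratio = 10^(0.4 |ΔM|) = 10^4.124 = 13310

Star 2 is more luminous, by a factor of 13300.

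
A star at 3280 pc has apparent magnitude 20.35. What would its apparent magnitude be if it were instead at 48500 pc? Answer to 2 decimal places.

Flux ∝ 1/d², so Δm = 5 log₁₀(d₂/d₁) = 5 log₁₀(48500/3280) = 5.849
m₂ = m₁ + Δm = 20.35 + (5.849) = 26.199

m ≈ 26.20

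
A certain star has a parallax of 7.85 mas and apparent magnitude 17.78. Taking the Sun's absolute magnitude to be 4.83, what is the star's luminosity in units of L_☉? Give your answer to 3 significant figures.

L/L_☉ ≈ 1.07×10^-3

d = 1/p = 1000/7.85 mas = 127.4 pc
M = m − 5 log₁₀ d + 5 = 17.78 − 5·2.1051 + 5 = 12.254
M − M_☉ = 12.254 − 4.83 = 7.424
L/L_☉ = 10^(−0.4 × 7.424) = 1.072×10^-3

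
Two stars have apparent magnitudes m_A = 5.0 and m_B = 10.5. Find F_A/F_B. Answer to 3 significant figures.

Δm = 5.0 − (10.5) = -5.5
Flux ratio = 10^(−0.4 Δm) = 10^(−0.4 × -5.5) = 10^2.200 = 158.5

F_A/F_B ≈ 158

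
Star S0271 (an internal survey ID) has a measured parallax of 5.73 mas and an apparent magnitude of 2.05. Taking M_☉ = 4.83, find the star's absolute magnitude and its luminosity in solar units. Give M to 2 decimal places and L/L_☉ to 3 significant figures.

M ≈ -4.16; L/L_☉ ≈ 3940

d = 1/p = 1000/5.73 mas = 174.5 pc
M = m − 5 log₁₀ d + 5 = 2.05 − 5·2.2418 + 5 = -4.159
M − M_☉ = -4.159 − 4.83 = -8.989
L/L_☉ = 10^(−0.4 × -8.989) = 3942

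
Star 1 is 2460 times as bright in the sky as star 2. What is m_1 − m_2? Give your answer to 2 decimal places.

Pogson: Δm = −2.5 log₁₀(ratio) = −2.5 log₁₀(2460) = −2.5 × 3.3909 = -8.477
Star 1 is brighter, so it has the smaller magnitude: the difference is negative.

m_1 − m_2 ≈ -8.48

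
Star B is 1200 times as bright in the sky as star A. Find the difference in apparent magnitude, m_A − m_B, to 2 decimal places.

m_A − m_B ≈ 7.70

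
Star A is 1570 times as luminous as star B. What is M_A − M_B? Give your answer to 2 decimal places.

Pogson: ΔM = −2.5 log₁₀(ratio) = −2.5 log₁₀(1570) = −2.5 × 3.1959 = -7.990
Star A is brighter, so it has the smaller magnitude: the difference is negative.

M_A − M_B ≈ -7.99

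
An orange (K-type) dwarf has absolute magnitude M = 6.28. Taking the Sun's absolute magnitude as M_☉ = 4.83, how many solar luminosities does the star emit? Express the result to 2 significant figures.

L/L_☉ ≈ 0.26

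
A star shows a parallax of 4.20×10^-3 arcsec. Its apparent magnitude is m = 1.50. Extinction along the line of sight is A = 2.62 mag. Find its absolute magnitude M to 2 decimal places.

M ≈ -8.00

d = 1/p = 1/4.20×10^-3″ = 238.1 pc
5 log₁₀(d/10 pc) = 5 log₁₀(238.1) − 5 = 6.884
M = m − 5 log₁₀(d/10) − A = 1.50 − 6.884 − 2.62 = -8.004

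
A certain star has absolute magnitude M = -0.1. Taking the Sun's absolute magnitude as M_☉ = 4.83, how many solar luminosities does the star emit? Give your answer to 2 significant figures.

L/L_☉ ≈ 94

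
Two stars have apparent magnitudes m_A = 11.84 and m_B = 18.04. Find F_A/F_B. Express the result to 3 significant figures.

F_A/F_B ≈ 302

Magnitude difference = -6.20
Flux ratio = 10^(−0.4 Δm) = 10^(−0.4 × -6.20) = 10^2.480 = 302.0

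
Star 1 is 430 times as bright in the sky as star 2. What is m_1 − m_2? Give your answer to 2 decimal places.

Pogson: Δm = −2.5 log₁₀(ratio) = −2.5 log₁₀(430) = −2.5 × 2.6335 = -6.584
Star 1 is brighter, so it has the smaller magnitude: the difference is negative.

m_1 − m_2 ≈ -6.58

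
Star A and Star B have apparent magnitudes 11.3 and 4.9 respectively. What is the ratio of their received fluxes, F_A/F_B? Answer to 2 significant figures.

Magnitude difference = 6.4
Flux ratio = 10^(−0.4 Δm) = 10^(−0.4 × 6.4) = 10^-2.560 = 2.754×10^-3

F_A/F_B ≈ 2.8×10^-3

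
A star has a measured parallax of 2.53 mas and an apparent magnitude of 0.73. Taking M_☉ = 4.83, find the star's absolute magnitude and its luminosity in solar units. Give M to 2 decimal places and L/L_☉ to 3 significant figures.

d = 1/p = 1000/2.53 mas = 395.3 pc
M = m − 5 log₁₀ d + 5 = 0.73 − 5·2.5969 + 5 = -7.254
M − M_☉ = -7.254 − 4.83 = -12.084
L/L_☉ = 10^(−0.4 × -12.084) = 68200

M ≈ -7.25; L/L_☉ ≈ 68200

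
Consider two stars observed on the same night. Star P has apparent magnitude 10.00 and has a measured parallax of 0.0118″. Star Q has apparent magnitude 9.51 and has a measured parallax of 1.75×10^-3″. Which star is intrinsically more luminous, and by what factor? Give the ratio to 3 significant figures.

Star P: d = 1/p = 1/0.0118″ = 84.75 pc
Star P: M = m − 5 log₁₀ d + 5 = 10.00 − 5·1.9281 + 5 = 5.359
Star Q: d = 1/p = 1/1.75×10^-3″ = 571.4 pc
Star Q: M = m − 5 log₁₀ d + 5 = 9.51 − 5·2.7570 + 5 = 0.725
ΔM = M_P − M_Q = 5.359 − (0.725) = 4.634; smaller M is more luminous → Star Q.
L ratio = 10^(0.4 |ΔM|) = 10^1.854 = 71.40

Star Q is more luminous, by a factor of 71.4.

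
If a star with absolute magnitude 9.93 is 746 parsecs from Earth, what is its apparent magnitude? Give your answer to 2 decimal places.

m = M + 5 log₁₀ d − 5 = 9.93 + 5·2.8727 − 5 = 19.294

m ≈ 19.29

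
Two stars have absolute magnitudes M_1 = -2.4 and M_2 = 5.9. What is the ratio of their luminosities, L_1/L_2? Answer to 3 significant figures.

ΔM = M_1 − M_2 = -8.3
L_1/L_2 = 10^(−0.4 ΔM) = 10^3.320 = 2089

L_1/L_2 ≈ 2090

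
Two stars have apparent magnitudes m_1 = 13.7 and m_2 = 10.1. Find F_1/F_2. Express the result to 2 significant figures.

F_1/F_2 ≈ 0.036

Magnitude difference = 3.6
Flux ratio = 10^(−0.4 Δm) = 10^(−0.4 × 3.6) = 10^-1.440 = 0.03631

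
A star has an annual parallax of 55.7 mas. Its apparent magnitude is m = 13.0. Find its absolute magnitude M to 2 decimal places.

p = 55.7 mas = 0.0557″ → d = 1/p = 17.95 pc
5 log₁₀(d/10 pc) = 5 log₁₀(17.95) − 5 = 1.271
M = m − 5 log₁₀(d/10) = 13.0 − 1.271 = 11.729

M ≈ 11.73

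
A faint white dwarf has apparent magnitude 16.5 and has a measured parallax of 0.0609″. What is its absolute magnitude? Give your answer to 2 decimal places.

M ≈ 15.42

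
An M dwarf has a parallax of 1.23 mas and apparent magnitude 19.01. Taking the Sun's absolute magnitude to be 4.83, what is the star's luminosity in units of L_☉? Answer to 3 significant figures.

d = 1/p = 1000/1.23 mas = 813.0 pc
M = m − 5 log₁₀ d + 5 = 19.01 − 5·2.9101 + 5 = 9.460
M − M_☉ = 9.460 − 4.83 = 4.630
L/L_☉ = 10^(−0.4 × 4.630) = 0.01407

L/L_☉ ≈ 0.0141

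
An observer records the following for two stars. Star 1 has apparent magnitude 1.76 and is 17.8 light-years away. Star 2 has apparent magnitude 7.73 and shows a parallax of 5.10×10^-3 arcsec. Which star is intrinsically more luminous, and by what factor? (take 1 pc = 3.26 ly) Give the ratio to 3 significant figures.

Star 2 is more luminous, by a factor of 5.28.

Star 1: d = 17.8 ly / 3.26 = 5.460 pc
Star 1: M = m − 5 log₁₀ d + 5 = 1.76 − 5·0.7372 + 5 = 3.074
Star 2: d = 1/p = 1/5.10×10^-3″ = 196.1 pc
Star 2: M = m − 5 log₁₀ d + 5 = 7.73 − 5·2.2924 + 5 = 1.268
ΔM = M_1 − M_2 = 3.074 − (1.268) = 1.806; smaller M is more luminous → Star 2.
L ratio = 10^(0.4 |ΔM|) = 10^0.722 = 5.278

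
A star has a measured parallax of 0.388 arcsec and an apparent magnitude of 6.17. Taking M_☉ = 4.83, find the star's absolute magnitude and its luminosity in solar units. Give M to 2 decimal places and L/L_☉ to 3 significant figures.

M ≈ 9.11; L/L_☉ ≈ 0.0193

d = 1/p = 1/0.388″ = 2.577 pc
M = m − 5 log₁₀ d + 5 = 6.17 − 5·0.4112 + 5 = 9.114
M − M_☉ = 9.114 − 4.83 = 4.284
L/L_☉ = 10^(−0.4 × 4.284) = 0.01933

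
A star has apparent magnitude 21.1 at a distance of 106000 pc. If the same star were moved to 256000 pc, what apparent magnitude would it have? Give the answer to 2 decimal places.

Flux ∝ 1/d², so Δm = 5 log₁₀(d₂/d₁) = 5 log₁₀(256000/106000) = 1.915
m₂ = m₁ + Δm = 21.1 + (1.915) = 23.015

m ≈ 23.01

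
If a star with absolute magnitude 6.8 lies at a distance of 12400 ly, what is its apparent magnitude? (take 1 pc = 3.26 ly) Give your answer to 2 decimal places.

m ≈ 19.70

d = 12400 ly / 3.26 = 3804 pc
m = M + 5 log₁₀ d − 5 = 6.8 + 5·3.5802 − 5 = 19.701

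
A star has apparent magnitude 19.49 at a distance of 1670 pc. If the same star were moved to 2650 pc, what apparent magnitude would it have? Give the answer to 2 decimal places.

m ≈ 20.49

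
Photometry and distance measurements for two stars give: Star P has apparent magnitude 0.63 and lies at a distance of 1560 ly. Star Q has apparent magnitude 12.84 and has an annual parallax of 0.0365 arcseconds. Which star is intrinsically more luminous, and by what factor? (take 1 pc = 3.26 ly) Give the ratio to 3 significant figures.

Star P is more luminous, by a factor of 2.34×10^7.

Star P: d = 1560 ly / 3.26 = 478.5 pc
Star P: M = m − 5 log₁₀ d + 5 = 0.63 − 5·2.6799 + 5 = -7.770
Star Q: d = 1/p = 1/0.0365″ = 27.40 pc
Star Q: M = m − 5 log₁₀ d + 5 = 12.84 − 5·1.4377 + 5 = 10.651
ΔM = M_P − M_Q = -7.770 − (10.651) = -18.421; smaller M is more luminous → Star P.
L ratio = 10^(0.4 |ΔM|) = 10^7.368 = 2.336×10^7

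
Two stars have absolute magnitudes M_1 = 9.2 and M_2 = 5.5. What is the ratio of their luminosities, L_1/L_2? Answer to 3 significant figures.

L_1/L_2 ≈ 0.0331

ΔM = M_1 − M_2 = 3.7
L_1/L_2 = 10^(−0.4 ΔM) = 10^-1.480 = 0.03311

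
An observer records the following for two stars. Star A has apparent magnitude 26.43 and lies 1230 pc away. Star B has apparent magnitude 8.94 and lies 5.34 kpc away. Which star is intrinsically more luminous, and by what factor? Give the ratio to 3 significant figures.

Star B is more luminous, by a factor of 1.87×10^8.

Star A: M = m − 5 log₁₀ d + 5 = 26.43 − 5·3.0899 + 5 = 15.980
Star B: d = 5.34 kpc = 5340 pc
Star B: M = m − 5 log₁₀ d + 5 = 8.94 − 5·3.7275 + 5 = -4.698
ΔM = M_A − M_B = 15.980 − (-4.698) = 20.678; smaller M is more luminous → Star B.
L ratio = 10^(0.4 |ΔM|) = 10^8.271 = 1.868×10^8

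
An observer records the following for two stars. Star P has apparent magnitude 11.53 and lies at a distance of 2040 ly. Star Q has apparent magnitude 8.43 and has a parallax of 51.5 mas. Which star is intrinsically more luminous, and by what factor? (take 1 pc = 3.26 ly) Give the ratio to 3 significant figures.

Star P: d = 2040 ly / 3.26 = 625.8 pc
Star P: M = m − 5 log₁₀ d + 5 = 11.53 − 5·2.7964 + 5 = 2.548
Star Q: p = 51.5 mas = 0.0515″ → d = 1/p = 19.42 pc
Star Q: M = m − 5 log₁₀ d + 5 = 8.43 − 5·1.2882 + 5 = 6.989
ΔM = M_P − M_Q = 2.548 − (6.989) = -4.441; smaller M is more luminous → Star P.
L ratio = 10^(0.4 |ΔM|) = 10^1.776 = 59.76

Star P is more luminous, by a factor of 59.8.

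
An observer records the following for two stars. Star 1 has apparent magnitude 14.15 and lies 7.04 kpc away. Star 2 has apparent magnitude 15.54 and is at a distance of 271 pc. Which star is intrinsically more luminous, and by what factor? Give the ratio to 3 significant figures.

Star 1 is more luminous, by a factor of 2430.

Star 1: d = 7.04 kpc = 7040 pc
Star 1: M = m − 5 log₁₀ d + 5 = 14.15 − 5·3.8476 + 5 = -0.088
Star 2: M = m − 5 log₁₀ d + 5 = 15.54 − 5·2.4330 + 5 = 8.375
ΔM = M_1 − M_2 = -0.088 − (8.375) = -8.463; smaller M is more luminous → Star 1.
L ratio = 10^(0.4 |ΔM|) = 10^3.385 = 2428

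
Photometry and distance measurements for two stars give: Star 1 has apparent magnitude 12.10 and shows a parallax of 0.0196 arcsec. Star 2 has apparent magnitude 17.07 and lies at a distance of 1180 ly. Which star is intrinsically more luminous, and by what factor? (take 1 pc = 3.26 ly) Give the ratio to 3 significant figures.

Star 1: d = 1/p = 1/0.0196″ = 51.02 pc
Star 1: M = m − 5 log₁₀ d + 5 = 12.10 − 5·1.7077 + 5 = 8.561
Star 2: d = 1180 ly / 3.26 = 362.0 pc
Star 2: M = m − 5 log₁₀ d + 5 = 17.07 − 5·2.5587 + 5 = 9.277
ΔM = M_1 − M_2 = 8.561 − (9.277) = -0.715; smaller M is more luminous → Star 1.
L ratio = 10^(0.4 |ΔM|) = 10^0.286 = 1.933

Star 1 is more luminous, by a factor of 1.93.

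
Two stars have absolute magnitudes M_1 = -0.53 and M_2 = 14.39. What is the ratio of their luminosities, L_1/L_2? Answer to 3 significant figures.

L_1/L_2 ≈ 929000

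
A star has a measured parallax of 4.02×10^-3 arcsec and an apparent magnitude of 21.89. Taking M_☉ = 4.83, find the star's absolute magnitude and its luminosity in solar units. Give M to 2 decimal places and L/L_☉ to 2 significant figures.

M ≈ 14.91; L/L_☉ ≈ 9.3×10^-5

d = 1/p = 1/4.02×10^-3″ = 248.8 pc
M = m − 5 log₁₀ d + 5 = 21.89 − 5·2.3958 + 5 = 14.911
M − M_☉ = 14.911 − 4.83 = 10.081
L/L_☉ = 10^(−0.4 × 10.081) = 9.280×10^-5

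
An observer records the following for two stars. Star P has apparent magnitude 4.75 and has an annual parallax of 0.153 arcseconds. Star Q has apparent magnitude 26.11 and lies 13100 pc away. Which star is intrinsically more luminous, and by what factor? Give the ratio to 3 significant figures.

Star P: d = 1/p = 1/0.153″ = 6.536 pc
Star P: M = m − 5 log₁₀ d + 5 = 4.75 − 5·0.8153 + 5 = 5.673
Star Q: M = m − 5 log₁₀ d + 5 = 26.11 − 5·4.1173 + 5 = 10.524
ΔM = M_P − M_Q = 5.673 − (10.524) = -4.850; smaller M is more luminous → Star P.
L ratio = 10^(0.4 |ΔM|) = 10^1.940 = 87.11

Star P is more luminous, by a factor of 87.1.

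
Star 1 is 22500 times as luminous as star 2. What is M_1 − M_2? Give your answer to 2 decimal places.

Pogson: ΔM = −2.5 log₁₀(ratio) = −2.5 log₁₀(22500) = −2.5 × 4.3522 = -10.880
Star 1 is brighter, so it has the smaller magnitude: the difference is negative.

M_1 − M_2 ≈ -10.88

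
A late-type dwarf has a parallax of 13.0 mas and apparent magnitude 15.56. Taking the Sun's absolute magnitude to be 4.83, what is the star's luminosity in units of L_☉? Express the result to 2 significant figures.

d = 1/p = 1000/13.0 mas = 76.92 pc
M = m − 5 log₁₀ d + 5 = 15.56 − 5·1.8861 + 5 = 11.130
M − M_☉ = 11.130 − 4.83 = 6.300
L/L_☉ = 10^(−0.4 × 6.300) = 3.021×10^-3

L/L_☉ ≈ 3.0×10^-3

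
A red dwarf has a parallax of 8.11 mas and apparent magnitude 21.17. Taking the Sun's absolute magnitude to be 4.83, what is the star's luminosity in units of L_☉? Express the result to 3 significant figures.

d = 1/p = 1000/8.11 mas = 123.3 pc
M = m − 5 log₁₀ d + 5 = 21.17 − 5·2.0910 + 5 = 15.715
M − M_☉ = 15.715 − 4.83 = 10.885
L/L_☉ = 10^(−0.4 × 10.885) = 4.425×10^-5

L/L_☉ ≈ 4.43×10^-5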